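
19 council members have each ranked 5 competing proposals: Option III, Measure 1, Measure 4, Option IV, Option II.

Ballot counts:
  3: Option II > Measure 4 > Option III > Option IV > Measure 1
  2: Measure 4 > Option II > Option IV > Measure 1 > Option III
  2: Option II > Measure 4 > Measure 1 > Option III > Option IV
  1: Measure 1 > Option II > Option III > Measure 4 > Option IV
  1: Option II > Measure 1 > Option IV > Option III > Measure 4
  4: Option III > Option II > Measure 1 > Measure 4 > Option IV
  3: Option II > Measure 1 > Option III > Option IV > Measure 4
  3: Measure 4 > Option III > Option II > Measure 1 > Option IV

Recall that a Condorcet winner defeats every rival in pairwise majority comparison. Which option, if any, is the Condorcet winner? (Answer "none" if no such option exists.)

Option II

Check each pair by majority over 19 ballots:
Option III vs Measure 1: Option III, 10–9.
Option III–Measure 4: Measure 4 10–9.
Option III vs Option IV: Option III wins 16–3.
Option III–Option II: Option II 12–7.
Measure 1 vs Measure 4: Measure 4 wins 10–9.
Measure 1 vs Option IV: Measure 1, 14–5.
Measure 1 vs Option II: Option II, 18–1.
Measure 4 vs Option IV: Measure 4 wins 15–4.
Measure 4–Option II: Option II 14–5.
Option IV vs Option II: Option II, 19–0.
Only Option II has no losses; Option II is the Condorcet winner.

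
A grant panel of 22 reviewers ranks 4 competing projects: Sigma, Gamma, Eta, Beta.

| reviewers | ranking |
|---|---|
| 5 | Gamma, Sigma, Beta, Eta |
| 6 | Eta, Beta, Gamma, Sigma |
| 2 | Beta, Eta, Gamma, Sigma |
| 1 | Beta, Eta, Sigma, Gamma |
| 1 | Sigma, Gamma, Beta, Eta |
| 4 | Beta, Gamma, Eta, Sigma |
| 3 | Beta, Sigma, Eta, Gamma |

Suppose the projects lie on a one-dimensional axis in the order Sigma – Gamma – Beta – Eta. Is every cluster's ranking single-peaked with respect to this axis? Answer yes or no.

no

Axis positions: Sigma=1, Gamma=2, Beta=3, Eta=4.
Cluster 1 (peak Gamma at position 2): ranking walks positions 2-1-3-4, expanding outward from the peak — single-peaked.
Cluster 2 (peak Eta at position 4): ranking walks positions 4-3-2-1, expanding outward from the peak — single-peaked.
Cluster 3 (peak Beta at position 3): ranking walks positions 3-4-2-1, expanding outward from the peak — single-peaked.
Cluster 4: ranking walks positions 3-4-1-2; Sigma is ranked above Gamma even though Gamma lies between Sigma and the peak Beta on the axis — preferences dip and rise again. Not single-peaked.
Cluster 5 (peak Sigma at position 1): ranking walks positions 1-2-3-4, expanding outward from the peak — single-peaked.
Cluster 6 (peak Beta at position 3): ranking walks positions 3-2-4-1, expanding outward from the peak — single-peaked.
Cluster 7: ranking walks positions 3-1-4-2; Sigma is ranked above Gamma even though Gamma lies between Sigma and the peak Beta on the axis — preferences dip and rise again. Not single-peaked.
Cluster 4 violates single-peakedness, so the profile is not single-peaked on this axis.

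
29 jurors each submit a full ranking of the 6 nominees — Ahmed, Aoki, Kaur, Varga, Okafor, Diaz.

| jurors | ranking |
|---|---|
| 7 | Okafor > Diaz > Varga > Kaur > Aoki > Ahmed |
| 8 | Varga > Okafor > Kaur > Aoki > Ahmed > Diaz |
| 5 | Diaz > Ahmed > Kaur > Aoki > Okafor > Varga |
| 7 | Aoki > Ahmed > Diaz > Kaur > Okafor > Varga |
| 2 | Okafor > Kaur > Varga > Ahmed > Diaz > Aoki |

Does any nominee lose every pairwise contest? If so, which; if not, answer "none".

Head-to-head results (29 jurors):
Ahmed vs Aoki: Aoki wins 22–7.
Ahmed vs Kaur: Kaur, 17–12.
Ahmed vs Varga: Ahmed is ranked higher on 5+7 = 12 ballots, Varga on 17. Varga wins 17–12.
Ahmed vs Okafor: 12 to 17, Okafor.
Ahmed vs Diaz: 8+7+2 = 17 for Ahmed, 12 for Diaz — Ahmed by 17–12.
Aoki vs Kaur: Kaur, 22–7.
Aoki vs Varga: Aoki preferred on 5+7 = 12 ballots; Varga wins 17–12.
Aoki vs Okafor: Okafor, 17–12.
Aoki vs Diaz: 15 to 14, Aoki.
Kaur vs Varga: Kaur is ranked higher on 5+7+2 = 14 ballots, Varga on 15. Varga wins 15–14.
Kaur vs Okafor: Kaur is ranked higher on 5+7 = 12 ballots, Okafor on 17. Okafor wins 17–12.
Kaur vs Diaz: Diaz wins 19–10.
Varga vs Okafor: Varga is ranked higher on 8 ballots, Okafor on 21. Okafor wins 21–8.
Varga vs Diaz: Diaz, 19–10.
Okafor vs Diaz: 7+8+2 = 17 for Okafor, 12 for Diaz — Okafor by 17–12.
Every nominee wins at least one matchup (Ahmed beats Diaz; Aoki beats Ahmed; Kaur beats Ahmed; Varga beats Ahmed; Okafor beats Ahmed; Diaz beats Kaur), so there is no Condorcet loser.

none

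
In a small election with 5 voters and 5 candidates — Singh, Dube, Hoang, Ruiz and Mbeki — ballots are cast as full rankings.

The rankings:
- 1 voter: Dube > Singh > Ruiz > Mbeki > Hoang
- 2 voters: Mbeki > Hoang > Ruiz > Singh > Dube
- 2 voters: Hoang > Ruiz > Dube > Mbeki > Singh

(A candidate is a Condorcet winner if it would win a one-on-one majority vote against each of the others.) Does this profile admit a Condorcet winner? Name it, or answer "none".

Check each pair by majority over 5 ballots:
Singh vs Dube: 2 for Singh, 3 for Dube — Dube by 3–2.
Singh vs Hoang: 1 for Singh, 4 for Hoang — Hoang by 4–1.
Singh vs Ruiz: Singh preferred on 1 ballot; Ruiz wins 4–1.
Singh vs Mbeki: 1 for Singh, 4 for Mbeki — Mbeki by 4–1.
Dube vs Hoang: 1 to 4, Hoang.
Dube vs Ruiz: 1 to 4, Ruiz.
Dube vs Mbeki: Dube preferred on 1+2 = 3 ballots; Dube wins 3–2.
Hoang vs Ruiz: 2+2 = 4 for Hoang, 1 for Ruiz — Hoang by 4–1.
Hoang vs Mbeki: 2 for Hoang, 3 for Mbeki — Mbeki by 3–2.
Ruiz vs Mbeki: 3 to 2, Ruiz.
No candidate is unbeaten: Singh loses to Dube; Dube loses to Hoang; Hoang loses to Mbeki; Ruiz loses to Hoang; Mbeki loses to Dube. In particular Dube beats Mbeki beats Hoang beats Dube is a majority cycle — no Condorcet winner exists.

none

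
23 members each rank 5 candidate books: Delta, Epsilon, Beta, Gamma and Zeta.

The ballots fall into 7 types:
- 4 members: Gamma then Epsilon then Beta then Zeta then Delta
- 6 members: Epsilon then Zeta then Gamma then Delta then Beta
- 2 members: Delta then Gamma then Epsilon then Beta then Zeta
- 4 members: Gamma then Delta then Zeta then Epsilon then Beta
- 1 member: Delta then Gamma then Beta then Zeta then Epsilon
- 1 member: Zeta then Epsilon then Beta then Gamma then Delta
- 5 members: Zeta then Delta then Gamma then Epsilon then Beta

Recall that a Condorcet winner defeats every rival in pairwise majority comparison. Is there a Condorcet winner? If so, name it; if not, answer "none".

none

Pairwise majorities:
Delta vs Epsilon: Delta preferred on 2+4+1+5 = 12 ballots; Delta wins 12–11.
Delta vs Beta: 6+2+4+1+5 = 18 for Delta, 5 for Beta — Delta by 18–5.
Delta vs Gamma: Delta preferred on 2+1+5 = 8 ballots; Gamma wins 15–8.
Delta vs Zeta: Delta is ranked higher on 2+4+1 = 7 ballots, Zeta on 16. Zeta wins 16–7.
Epsilon vs Beta: 4+6+2+4+1+5 = 22 for Epsilon, 1 for Beta — Epsilon by 22–1.
Epsilon vs Gamma: Epsilon is ranked higher on 6+1 = 7 ballots, Gamma on 16. Gamma wins 16–7.
Epsilon vs Zeta: Epsilon is ranked higher on 4+6+2 = 12 ballots, Zeta on 11. Epsilon wins 12–11.
Beta vs Gamma: 1 for Beta, 22 for Gamma — Gamma by 22–1.
Beta vs Zeta: 7 to 16, Zeta.
Gamma vs Zeta: Gamma preferred on 4+2+4+1 = 11 ballots; Zeta wins 12–11.
No book is unbeaten: Delta loses to Gamma; Epsilon loses to Delta; Beta loses to Delta; Gamma loses to Zeta; Zeta loses to Epsilon. In particular Delta > Epsilon > Zeta > Delta is a majority cycle — no Condorcet winner exists.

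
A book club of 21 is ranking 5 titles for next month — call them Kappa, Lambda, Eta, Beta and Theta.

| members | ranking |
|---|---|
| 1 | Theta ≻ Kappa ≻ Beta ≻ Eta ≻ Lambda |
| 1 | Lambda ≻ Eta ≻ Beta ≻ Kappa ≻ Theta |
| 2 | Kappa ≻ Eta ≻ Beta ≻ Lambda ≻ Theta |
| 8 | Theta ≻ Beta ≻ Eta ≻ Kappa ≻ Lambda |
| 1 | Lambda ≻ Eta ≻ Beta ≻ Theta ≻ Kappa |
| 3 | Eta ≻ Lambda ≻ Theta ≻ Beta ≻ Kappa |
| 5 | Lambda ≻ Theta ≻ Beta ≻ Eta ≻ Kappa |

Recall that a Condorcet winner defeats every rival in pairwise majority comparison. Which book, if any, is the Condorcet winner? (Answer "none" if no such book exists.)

none

Check each pair by majority over 21 ballots:
Kappa vs Lambda: Kappa preferred on 1+2+8 = 11 ballots; Kappa wins 11–10.
Kappa vs Eta: 1+2 = 3 for Kappa, 18 for Eta — Eta by 18–3.
Kappa vs Beta: Kappa preferred on 1+2 = 3 ballots; Beta wins 18–3.
Kappa vs Theta: Kappa preferred on 1+2 = 3 ballots; Theta wins 18–3.
Lambda vs Eta: 1+1+5 = 7 for Lambda, 14 for Eta — Eta by 14–7.
Lambda vs Beta: Lambda is ranked higher on 1+1+3+5 = 10 ballots, Beta on 11. Beta wins 11–10.
Lambda vs Theta: 12 to 9, Lambda.
Eta vs Beta: 1+2+1+3 = 7 for Eta, 14 for Beta — Beta by 14–7.
Eta vs Theta: 7 to 14, Theta.
Beta vs Theta: Beta is ranked higher on 1+2+1 = 4 ballots, Theta on 17. Theta wins 17–4.
No book is unbeaten: Kappa loses to Eta; Lambda loses to Kappa; Eta loses to Beta; Beta loses to Theta; Theta loses to Lambda. In particular Kappa → Lambda → Theta → Kappa is a majority cycle — no Condorcet winner exists.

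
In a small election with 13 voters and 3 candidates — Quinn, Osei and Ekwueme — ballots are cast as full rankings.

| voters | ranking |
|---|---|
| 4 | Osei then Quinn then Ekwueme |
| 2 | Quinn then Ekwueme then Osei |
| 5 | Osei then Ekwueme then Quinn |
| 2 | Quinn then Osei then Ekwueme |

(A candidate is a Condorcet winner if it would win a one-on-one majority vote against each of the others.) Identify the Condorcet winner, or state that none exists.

Osei

Head-to-head results (13 voters):
Quinn–Osei: Osei 9–4.
Quinn vs Ekwueme: Quinn, 8–5.
Osei vs Ekwueme: Osei, 11–2.
Only Osei has no losses; Osei is the Condorcet winner.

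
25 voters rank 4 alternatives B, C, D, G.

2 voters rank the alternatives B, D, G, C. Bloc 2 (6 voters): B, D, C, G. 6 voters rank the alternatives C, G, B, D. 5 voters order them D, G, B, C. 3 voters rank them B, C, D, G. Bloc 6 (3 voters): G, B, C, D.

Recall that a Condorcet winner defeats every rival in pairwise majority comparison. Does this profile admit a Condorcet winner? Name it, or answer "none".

none

Pairwise majorities:
B vs C: B preferred on 2+6+5+3+3 = 19 ballots; B wins 19–6.
B vs D: 2+6+6+3+3 = 20 for B, 5 for D — B by 20–5.
B vs G: 11 to 14, G.
C vs D: C is ranked higher on 6+3+3 = 12 ballots, D on 13. D wins 13–12.
C vs G: 6+6+3 = 15 for C, 10 for G — C by 15–10.
D vs G: D is ranked higher on 2+6+5+3 = 16 ballots, G on 9. D wins 16–9.
Each alternative drops at least one matchup (B loses to G; C loses to B; D loses to B; G loses to C); the cycle B → C → G → B rules out a Condorcet winner.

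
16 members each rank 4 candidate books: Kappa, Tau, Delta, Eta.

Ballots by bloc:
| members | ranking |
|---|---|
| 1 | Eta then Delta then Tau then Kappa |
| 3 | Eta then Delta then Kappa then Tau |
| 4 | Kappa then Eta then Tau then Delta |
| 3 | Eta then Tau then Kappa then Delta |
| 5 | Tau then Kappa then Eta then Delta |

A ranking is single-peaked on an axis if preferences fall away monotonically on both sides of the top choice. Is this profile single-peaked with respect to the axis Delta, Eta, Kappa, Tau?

Axis positions: Delta=1, Eta=2, Kappa=3, Tau=4.
Bloc 1: ranking walks positions 2-1-4-3; Tau is ranked above Kappa even though Kappa lies between Tau and the peak Eta on the axis — preferences dip and rise again. Not single-peaked.
Bloc 2 (peak Eta at position 2): ranking walks positions 2-1-3-4, expanding outward from the peak — single-peaked.
Bloc 3 (peak Kappa at position 3): ranking walks positions 3-2-4-1, expanding outward from the peak — single-peaked.
Bloc 4: ranking walks positions 2-4-3-1; Tau is ranked above Kappa even though Kappa lies between Tau and the peak Eta on the axis — preferences dip and rise again. Not single-peaked.
Bloc 5 (peak Tau at position 4): ranking walks positions 4-3-2-1, expanding outward from the peak — single-peaked.
Bloc 1 violates single-peakedness, so the profile is not single-peaked on this axis.

no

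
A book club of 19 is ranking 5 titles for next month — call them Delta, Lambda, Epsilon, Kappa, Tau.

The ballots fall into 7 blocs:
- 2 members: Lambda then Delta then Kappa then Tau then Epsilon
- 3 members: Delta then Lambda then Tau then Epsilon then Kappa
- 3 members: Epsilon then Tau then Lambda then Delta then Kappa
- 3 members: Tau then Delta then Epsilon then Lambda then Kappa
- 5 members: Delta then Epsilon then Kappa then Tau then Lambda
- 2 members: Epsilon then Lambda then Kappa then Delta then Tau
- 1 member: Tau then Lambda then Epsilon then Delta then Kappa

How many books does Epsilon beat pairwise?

Epsilon against each rival (19 members):
Epsilon vs Delta: Epsilon is ranked higher on 3+2+1 = 6 ballots, Delta on 13. Delta wins 13–6.
Epsilon vs Lambda: Epsilon preferred on 3+3+5+2 = 13 ballots; Epsilon wins 13–6.
Epsilon vs Kappa: Epsilon wins 17–2.
Epsilon vs Tau: Epsilon preferred on 3+5+2 = 10 ballots; Epsilon wins 10–9.
Epsilon beats Lambda, Kappa, Tau; loses to Delta — 3 pairwise wins.

3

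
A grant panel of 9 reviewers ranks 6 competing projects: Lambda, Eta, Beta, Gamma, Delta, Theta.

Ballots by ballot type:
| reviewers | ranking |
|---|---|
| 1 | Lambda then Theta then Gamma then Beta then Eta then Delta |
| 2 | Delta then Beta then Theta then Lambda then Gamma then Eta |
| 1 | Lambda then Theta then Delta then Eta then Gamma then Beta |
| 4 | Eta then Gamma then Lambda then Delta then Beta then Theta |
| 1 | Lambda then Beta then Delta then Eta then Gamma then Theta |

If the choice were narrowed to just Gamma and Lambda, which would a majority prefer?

Ballots ranking Gamma above Lambda: 4.
Ballots ranking Lambda above Gamma: 9 − 4 = 5.
Lambda wins the head-to-head 5–4.

Lambda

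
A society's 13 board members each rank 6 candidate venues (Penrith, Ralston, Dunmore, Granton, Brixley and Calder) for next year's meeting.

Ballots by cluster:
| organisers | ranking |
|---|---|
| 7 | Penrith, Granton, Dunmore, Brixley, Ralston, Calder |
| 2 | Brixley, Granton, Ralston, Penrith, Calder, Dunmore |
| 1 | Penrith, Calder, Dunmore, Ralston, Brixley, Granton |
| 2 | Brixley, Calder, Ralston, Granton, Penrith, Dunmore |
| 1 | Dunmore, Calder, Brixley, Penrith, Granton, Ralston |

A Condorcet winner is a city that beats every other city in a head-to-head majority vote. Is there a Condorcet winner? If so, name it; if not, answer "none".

Head-to-head results (13 organisers):
Penrith vs Ralston: Penrith is ranked higher on 7+1+1 = 9 ballots, Ralston on 4. Penrith wins 9–4.
Penrith vs Dunmore: Penrith preferred on 7+2+1+2 = 12 ballots; Penrith wins 12–1.
Penrith vs Granton: Penrith is ranked higher on 7+1+1 = 9 ballots, Granton on 4. Penrith wins 9–4.
Penrith vs Brixley: Penrith preferred on 7+1 = 8 ballots; Penrith wins 8–5.
Penrith vs Calder: Penrith is ranked higher on 7+2+1 = 10 ballots, Calder on 3. Penrith wins 10–3.
Ralston vs Dunmore: 4 to 9, Dunmore.
Ralston vs Granton: Ralston is ranked higher on 1+2 = 3 ballots, Granton on 10. Granton wins 10–3.
Ralston vs Brixley: 1 for Ralston, 12 for Brixley — Brixley by 12–1.
Ralston vs Calder: Ralston is ranked higher on 7+2 = 9 ballots, Calder on 4. Ralston wins 9–4.
Dunmore vs Granton: 2 to 11, Granton.
Dunmore vs Brixley: Dunmore preferred on 7+1+1 = 9 ballots; Dunmore wins 9–4.
Dunmore vs Calder: 8 to 5, Dunmore.
Granton vs Brixley: 7 for Granton, 6 for Brixley — Granton by 7–6.
Granton vs Calder: Granton preferred on 7+2 = 9 ballots; Granton wins 9–4.
Brixley vs Calder: Brixley preferred on 7+2+2 = 11 ballots; Brixley wins 11–2.
Penrith wins every pairwise contest, so Penrith is the Condorcet winner.

Penrith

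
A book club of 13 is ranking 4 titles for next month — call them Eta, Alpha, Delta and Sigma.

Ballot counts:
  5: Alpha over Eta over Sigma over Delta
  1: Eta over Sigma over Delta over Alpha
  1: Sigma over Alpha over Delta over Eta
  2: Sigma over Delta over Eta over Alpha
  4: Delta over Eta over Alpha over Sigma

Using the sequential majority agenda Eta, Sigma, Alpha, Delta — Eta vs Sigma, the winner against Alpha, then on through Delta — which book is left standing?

Round 1: Eta vs Sigma — 10–3, Eta advances.
Round 2: Eta vs Alpha — 7–6, Eta advances.
Round 3: Eta vs Delta — 6–7, Delta advances.
The agenda winner is Delta.

Delta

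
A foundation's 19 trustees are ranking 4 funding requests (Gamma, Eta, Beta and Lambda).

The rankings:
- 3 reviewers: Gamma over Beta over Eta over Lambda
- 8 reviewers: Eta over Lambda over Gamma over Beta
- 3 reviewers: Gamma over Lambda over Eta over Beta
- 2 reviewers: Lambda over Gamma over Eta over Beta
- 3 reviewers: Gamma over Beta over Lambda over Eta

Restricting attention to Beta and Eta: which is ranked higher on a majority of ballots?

Eta

Ballots ranking Beta above Eta: 3 + 3 = 6.
Ballots ranking Eta above Beta: 19 − 6 = 13.
Eta wins the head-to-head 13–6.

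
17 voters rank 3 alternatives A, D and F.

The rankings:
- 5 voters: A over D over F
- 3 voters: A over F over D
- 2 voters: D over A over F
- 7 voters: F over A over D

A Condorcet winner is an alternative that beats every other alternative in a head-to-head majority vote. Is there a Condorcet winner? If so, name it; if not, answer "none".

Head-to-head results (17 voters):
A vs D: A, 15–2.
A–F: A 10–7.
D vs F: F, 10–7.
Only A has no losses; A is the Condorcet winner.

A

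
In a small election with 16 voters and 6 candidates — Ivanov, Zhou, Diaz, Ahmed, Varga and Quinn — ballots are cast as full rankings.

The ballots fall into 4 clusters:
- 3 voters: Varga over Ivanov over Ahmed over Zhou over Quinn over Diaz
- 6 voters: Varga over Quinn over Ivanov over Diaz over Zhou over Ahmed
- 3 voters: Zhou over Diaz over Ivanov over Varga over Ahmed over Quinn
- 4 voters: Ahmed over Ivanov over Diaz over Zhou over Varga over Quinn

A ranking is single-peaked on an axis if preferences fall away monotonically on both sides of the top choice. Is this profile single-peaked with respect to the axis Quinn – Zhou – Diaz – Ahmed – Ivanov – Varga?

Axis positions: Quinn=1, Zhou=2, Diaz=3, Ahmed=4, Ivanov=5, Varga=6.
Cluster 1: ranking walks positions 6-5-4-2-1-3; Zhou is ranked above Diaz even though Diaz lies between Zhou and the peak Varga on the axis — preferences dip and rise again. Not single-peaked.
Cluster 2: ranking walks positions 6-1-5-3-2-4; Quinn is ranked above Ivanov even though Ivanov lies between Quinn and the peak Varga on the axis — preferences dip and rise again. Not single-peaked.
Cluster 3: ranking walks positions 2-3-5-6-4-1; Ivanov is ranked above Ahmed even though Ahmed lies between Ivanov and the peak Zhou on the axis — preferences dip and rise again. Not single-peaked.
Cluster 4 (peak Ahmed at position 4): ranking walks positions 4-5-3-2-6-1, expanding outward from the peak — single-peaked.
Cluster 1 violates single-peakedness, so the profile is not single-peaked on this axis.

no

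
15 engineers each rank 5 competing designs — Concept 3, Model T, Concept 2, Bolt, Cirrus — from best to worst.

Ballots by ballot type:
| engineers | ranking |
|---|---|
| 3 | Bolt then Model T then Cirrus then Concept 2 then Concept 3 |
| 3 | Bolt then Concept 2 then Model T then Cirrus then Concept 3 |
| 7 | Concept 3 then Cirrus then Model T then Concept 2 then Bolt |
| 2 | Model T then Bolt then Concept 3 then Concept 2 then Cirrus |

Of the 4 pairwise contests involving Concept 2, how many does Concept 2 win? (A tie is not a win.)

Concept 2 against each rival (15 engineers):
Concept 2 vs Concept 3: Concept 3 wins 9–6.
Concept 2 vs Model T: Model T wins 12–3.
Concept 2–Bolt: Bolt 8–7.
Concept 2 vs Cirrus: Concept 2 is ranked higher on 3+2 = 5 ballots, Cirrus on 10. Cirrus wins 10–5.
Concept 2 beats no one; loses to Concept 3, Model T, Bolt, Cirrus — 0 pairwise wins.

0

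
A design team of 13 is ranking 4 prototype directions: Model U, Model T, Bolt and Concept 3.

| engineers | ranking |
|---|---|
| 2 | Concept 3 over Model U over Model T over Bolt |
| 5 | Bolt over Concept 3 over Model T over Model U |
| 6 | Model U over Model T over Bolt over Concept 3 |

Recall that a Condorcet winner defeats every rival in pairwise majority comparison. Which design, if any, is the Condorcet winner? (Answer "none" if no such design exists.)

Head-to-head results (13 engineers):
Model U vs Model T: Model U preferred on 2+6 = 8 ballots; Model U wins 8–5.
Model U vs Bolt: Model U preferred on 2+6 = 8 ballots; Model U wins 8–5.
Model U vs Concept 3: Model U preferred on 6 ballots; Concept 3 wins 7–6.
Model T vs Bolt: 2+6 = 8 for Model T, 5 for Bolt — Model T by 8–5.
Model T vs Concept 3: Concept 3 wins 7–6.
Bolt vs Concept 3: 11 to 2, Bolt.
Every design loses at least once (Model U loses to Concept 3; Model T loses to Model U; Bolt loses to Model U; Concept 3 loses to Bolt). The majority relation contains the cycle Model U beats Bolt beats Concept 3 beats Model U, so there is no Condorcet winner.

none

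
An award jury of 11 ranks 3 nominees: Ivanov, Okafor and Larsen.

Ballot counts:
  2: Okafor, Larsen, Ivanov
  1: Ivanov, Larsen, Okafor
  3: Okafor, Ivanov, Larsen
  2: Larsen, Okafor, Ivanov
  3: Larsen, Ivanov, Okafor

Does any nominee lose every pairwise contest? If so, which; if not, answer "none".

Pairwise majorities:
Ivanov vs Okafor: Ivanov is ranked higher on 1+3 = 4 ballots, Okafor on 7. Okafor wins 7–4.
Ivanov vs Larsen: Ivanov preferred on 1+3 = 4 ballots; Larsen wins 7–4.
Okafor vs Larsen: Okafor is ranked higher on 2+3 = 5 ballots, Larsen on 6. Larsen wins 6–5.
Ivanov is beaten in every head-to-head and is the Condorcet loser.

Ivanov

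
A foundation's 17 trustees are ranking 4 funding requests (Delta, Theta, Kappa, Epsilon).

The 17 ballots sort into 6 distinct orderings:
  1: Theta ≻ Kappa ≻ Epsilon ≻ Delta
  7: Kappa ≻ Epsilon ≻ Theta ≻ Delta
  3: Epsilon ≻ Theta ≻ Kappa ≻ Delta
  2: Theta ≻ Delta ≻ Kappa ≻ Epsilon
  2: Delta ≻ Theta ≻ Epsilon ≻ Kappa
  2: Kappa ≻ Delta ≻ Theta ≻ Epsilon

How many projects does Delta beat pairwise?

0

Delta against each rival (17 reviewers):
Delta vs Theta: 4 to 13, Theta.
Delta vs Kappa: Delta preferred on 2+2 = 4 ballots; Kappa wins 13–4.
Delta vs Epsilon: Delta is ranked higher on 2+2+2 = 6 ballots, Epsilon on 11. Epsilon wins 11–6.
Delta beats no one; loses to Theta, Kappa, Epsilon — 0 pairwise wins.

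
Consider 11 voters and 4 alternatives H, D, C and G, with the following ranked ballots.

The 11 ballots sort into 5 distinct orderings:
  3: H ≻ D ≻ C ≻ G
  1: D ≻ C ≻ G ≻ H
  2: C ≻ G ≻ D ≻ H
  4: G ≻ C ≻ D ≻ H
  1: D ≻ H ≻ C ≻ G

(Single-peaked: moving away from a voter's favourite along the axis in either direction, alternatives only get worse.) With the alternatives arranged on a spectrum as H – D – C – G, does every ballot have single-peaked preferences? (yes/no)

Axis positions: H=1, D=2, C=3, G=4.
Bloc 1 (peak H at position 1): ranking walks positions 1-2-3-4, expanding outward from the peak — single-peaked.
Bloc 2 (peak D at position 2): ranking walks positions 2-3-4-1, expanding outward from the peak — single-peaked.
Bloc 3 (peak C at position 3): ranking walks positions 3-4-2-1, expanding outward from the peak — single-peaked.
Bloc 4 (peak G at position 4): ranking walks positions 4-3-2-1, expanding outward from the peak — single-peaked.
Bloc 5 (peak D at position 2): ranking walks positions 2-1-3-4, expanding outward from the peak — single-peaked.
Every ranking is single-peaked on this axis.

yes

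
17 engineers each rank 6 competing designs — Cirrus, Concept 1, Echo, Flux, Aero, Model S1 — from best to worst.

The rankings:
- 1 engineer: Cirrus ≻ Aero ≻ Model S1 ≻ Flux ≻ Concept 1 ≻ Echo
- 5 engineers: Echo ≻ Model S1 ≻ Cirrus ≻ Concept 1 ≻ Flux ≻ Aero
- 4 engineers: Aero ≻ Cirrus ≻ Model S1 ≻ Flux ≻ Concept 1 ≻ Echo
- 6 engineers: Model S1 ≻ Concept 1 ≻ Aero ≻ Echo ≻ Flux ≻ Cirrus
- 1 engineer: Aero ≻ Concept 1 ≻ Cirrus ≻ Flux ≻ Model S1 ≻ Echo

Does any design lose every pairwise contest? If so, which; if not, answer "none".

Flux

Head-to-head results (17 engineers):
Cirrus–Concept 1: Cirrus 10–7.
Cirrus vs Echo: Echo wins 11–6.
Cirrus vs Flux: Cirrus is ranked higher on 1+5+4+1 = 11 ballots, Flux on 6. Cirrus wins 11–6.
Cirrus vs Aero: Aero, 11–6.
Cirrus vs Model S1: 1+4+1 = 6 for Cirrus, 11 for Model S1 — Model S1 by 11–6.
Concept 1 vs Echo: Concept 1, 12–5.
Concept 1 vs Flux: Concept 1 preferred on 5+6+1 = 12 ballots; Concept 1 wins 12–5.
Concept 1 vs Aero: Concept 1, 11–6.
Concept 1–Model S1: Model S1 16–1.
Echo vs Flux: Echo preferred on 5+6 = 11 ballots; Echo wins 11–6.
Echo vs Aero: Echo preferred on 5 ballots; Aero wins 12–5.
Echo vs Model S1: Echo preferred on 5 ballots; Model S1 wins 12–5.
Flux vs Aero: Aero wins 12–5.
Flux vs Model S1: 1 to 16, Model S1.
Aero vs Model S1: 6 to 11, Model S1.
Flux loses to every other design — it is the Condorcet loser.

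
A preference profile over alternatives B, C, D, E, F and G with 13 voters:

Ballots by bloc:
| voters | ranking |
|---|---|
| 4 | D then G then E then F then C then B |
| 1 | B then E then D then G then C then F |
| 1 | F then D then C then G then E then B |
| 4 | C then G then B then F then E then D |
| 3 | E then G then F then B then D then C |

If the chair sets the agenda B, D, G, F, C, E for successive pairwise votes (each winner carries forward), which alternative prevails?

Round 1: B vs D — 8–5, B advances.
Round 2: B vs G — 1–12, G advances.
Round 3: G vs F — 12–1, G advances.
Round 4: G vs C — 8–5, G advances.
Round 5: G vs E — 9–4, G advances.
The agenda winner is G.

G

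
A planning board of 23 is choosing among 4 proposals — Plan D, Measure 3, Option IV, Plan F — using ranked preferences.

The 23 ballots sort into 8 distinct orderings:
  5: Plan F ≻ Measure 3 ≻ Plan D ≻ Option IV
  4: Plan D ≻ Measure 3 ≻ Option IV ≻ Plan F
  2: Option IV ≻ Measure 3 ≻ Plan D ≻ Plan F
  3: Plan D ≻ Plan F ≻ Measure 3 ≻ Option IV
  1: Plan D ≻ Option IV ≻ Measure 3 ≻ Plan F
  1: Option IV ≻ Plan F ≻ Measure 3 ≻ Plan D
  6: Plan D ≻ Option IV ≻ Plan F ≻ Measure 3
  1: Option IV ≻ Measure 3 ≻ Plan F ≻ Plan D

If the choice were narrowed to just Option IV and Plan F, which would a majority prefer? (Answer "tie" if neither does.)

Option IV

Ballots ranking Option IV above Plan F: 4 + 2 + 1 + 1 + 6 + 1 = 15.
Ballots ranking Plan F above Option IV: 23 − 15 = 8.
Option IV wins the head-to-head 15–8.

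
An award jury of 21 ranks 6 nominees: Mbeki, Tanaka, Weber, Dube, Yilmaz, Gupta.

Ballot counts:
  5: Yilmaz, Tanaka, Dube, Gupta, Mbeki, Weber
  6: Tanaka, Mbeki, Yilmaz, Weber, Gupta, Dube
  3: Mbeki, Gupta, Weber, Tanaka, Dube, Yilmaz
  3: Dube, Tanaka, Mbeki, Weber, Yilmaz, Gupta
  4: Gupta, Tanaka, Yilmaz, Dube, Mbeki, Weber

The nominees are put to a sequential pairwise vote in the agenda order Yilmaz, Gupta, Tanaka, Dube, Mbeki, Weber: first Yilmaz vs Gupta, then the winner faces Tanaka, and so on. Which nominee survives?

Tanaka

Round 1: Yilmaz vs Gupta — 14–7, Yilmaz advances.
Round 2: Yilmaz vs Tanaka — 5–16, Tanaka advances.
Round 3: Tanaka vs Dube — 18–3, Tanaka advances.
Round 4: Tanaka vs Mbeki — 18–3, Tanaka advances.
Round 5: Tanaka vs Weber — 18–3, Tanaka advances.
Tanaka survives the agenda.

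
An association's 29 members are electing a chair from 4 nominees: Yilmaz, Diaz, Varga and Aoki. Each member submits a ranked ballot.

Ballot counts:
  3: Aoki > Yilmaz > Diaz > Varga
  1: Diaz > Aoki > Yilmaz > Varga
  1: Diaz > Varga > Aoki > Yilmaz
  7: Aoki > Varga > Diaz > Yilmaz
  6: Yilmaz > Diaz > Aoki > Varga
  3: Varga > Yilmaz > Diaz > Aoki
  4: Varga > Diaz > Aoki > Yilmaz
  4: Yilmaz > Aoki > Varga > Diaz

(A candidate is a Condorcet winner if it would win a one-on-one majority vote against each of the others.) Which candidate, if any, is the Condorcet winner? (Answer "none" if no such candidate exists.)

Head-to-head results (29 voters):
Yilmaz vs Diaz: Yilmaz is ranked higher on 3+6+3+4 = 16 ballots, Diaz on 13. Yilmaz wins 16–13.
Yilmaz vs Varga: Varga wins 15–14.
Yilmaz vs Aoki: 13 to 16, Aoki.
Diaz vs Varga: Varga, 18–11.
Diaz vs Aoki: Diaz is ranked higher on 1+1+6+3+4 = 15 ballots, Aoki on 14. Diaz wins 15–14.
Varga vs Aoki: Aoki, 21–8.
No candidate is unbeaten: Yilmaz loses to Varga; Diaz loses to Yilmaz; Varga loses to Aoki; Aoki loses to Diaz. In particular Yilmaz > Diaz > Aoki > Yilmaz is a majority cycle — no Condorcet winner exists.

none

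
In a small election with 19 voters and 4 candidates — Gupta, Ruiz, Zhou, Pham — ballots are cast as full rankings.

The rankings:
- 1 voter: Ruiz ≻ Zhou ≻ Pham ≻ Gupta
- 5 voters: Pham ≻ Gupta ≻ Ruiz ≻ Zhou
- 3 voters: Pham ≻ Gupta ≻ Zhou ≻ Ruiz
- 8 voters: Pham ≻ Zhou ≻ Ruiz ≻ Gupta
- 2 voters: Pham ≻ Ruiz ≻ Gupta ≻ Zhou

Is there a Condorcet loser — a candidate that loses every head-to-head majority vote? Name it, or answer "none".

none

Head-to-head results (19 voters):
Gupta vs Ruiz: Ruiz, 11–8.
Gupta–Zhou: Gupta 10–9.
Gupta vs Pham: 0 to 19, Pham.
Ruiz vs Zhou: Zhou, 11–8.
Ruiz vs Pham: Pham wins 18–1.
Zhou vs Pham: Pham wins 18–1.
Each candidate has at least one pairwise win (Gupta beats Zhou; Ruiz beats Gupta; Zhou beats Ruiz; Pham beats Gupta) — no Condorcet loser.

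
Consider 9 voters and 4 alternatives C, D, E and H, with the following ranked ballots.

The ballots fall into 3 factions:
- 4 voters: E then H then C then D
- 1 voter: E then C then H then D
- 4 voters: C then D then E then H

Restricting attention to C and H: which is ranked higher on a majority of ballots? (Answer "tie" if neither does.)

Ballots ranking C above H: 1 + 4 = 5.
Ballots ranking H above C: 9 − 5 = 4.
C wins the head-to-head 5–4.

C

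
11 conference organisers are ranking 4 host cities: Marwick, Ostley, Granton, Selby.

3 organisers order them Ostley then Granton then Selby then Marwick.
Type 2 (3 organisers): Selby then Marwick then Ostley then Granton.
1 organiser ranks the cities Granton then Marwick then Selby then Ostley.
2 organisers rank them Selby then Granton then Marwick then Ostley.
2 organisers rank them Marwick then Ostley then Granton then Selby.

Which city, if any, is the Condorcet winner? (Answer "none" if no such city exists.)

none

Check each pair by majority over 11 ballots:
Marwick–Ostley: Marwick 8–3.
Marwick–Granton: Granton 6–5.
Marwick vs Selby: Selby wins 8–3.
Ostley vs Granton: Ostley, 8–3.
Ostley vs Selby: Selby, 6–5.
Granton vs Selby: Granton wins 6–5.
Every city loses at least once (Marwick loses to Granton; Ostley loses to Marwick; Granton loses to Ostley; Selby loses to Granton). The majority relation contains the cycle Marwick beats Ostley beats Granton beats Marwick, so there is no Condorcet winner.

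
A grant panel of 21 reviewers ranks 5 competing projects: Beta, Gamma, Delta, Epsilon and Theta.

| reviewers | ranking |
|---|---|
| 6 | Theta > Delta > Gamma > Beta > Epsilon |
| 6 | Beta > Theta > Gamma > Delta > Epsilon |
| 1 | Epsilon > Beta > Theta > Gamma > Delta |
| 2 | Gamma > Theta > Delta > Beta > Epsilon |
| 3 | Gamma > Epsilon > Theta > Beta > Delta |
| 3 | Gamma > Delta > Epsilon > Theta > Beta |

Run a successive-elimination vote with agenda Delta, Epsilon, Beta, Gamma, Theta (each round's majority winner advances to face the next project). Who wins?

Round 1: Delta vs Epsilon — 17–4, Delta advances.
Round 2: Delta vs Beta — 11–10, Delta advances.
Round 3: Delta vs Gamma — 6–15, Gamma advances.
Round 4: Gamma vs Theta — 8–13, Theta advances.
Theta survives the agenda.

Theta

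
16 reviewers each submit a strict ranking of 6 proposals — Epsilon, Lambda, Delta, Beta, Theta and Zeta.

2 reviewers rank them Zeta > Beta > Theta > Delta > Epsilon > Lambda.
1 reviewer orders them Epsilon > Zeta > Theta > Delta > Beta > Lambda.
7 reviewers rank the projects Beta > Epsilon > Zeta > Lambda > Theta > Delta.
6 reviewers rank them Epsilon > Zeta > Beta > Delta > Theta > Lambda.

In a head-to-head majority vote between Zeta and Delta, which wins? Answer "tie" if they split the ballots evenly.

Ballots ranking Zeta above Delta: 2 + 1 + 7 + 6 = 16.
Ballots ranking Delta above Zeta: 16 − 16 = 0.
Zeta wins the head-to-head 16–0.

Zeta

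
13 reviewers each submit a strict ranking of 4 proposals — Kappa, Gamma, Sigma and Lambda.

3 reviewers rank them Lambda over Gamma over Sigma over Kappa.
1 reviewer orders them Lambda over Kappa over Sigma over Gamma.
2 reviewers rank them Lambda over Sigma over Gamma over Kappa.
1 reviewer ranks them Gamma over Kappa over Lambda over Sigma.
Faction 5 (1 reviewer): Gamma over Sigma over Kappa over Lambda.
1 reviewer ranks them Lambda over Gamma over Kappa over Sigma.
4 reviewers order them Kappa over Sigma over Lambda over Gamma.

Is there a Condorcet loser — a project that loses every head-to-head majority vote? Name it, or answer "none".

none

Head-to-head results (13 reviewers):
Kappa vs Gamma: Kappa is ranked higher on 1+4 = 5 ballots, Gamma on 8. Gamma wins 8–5.
Kappa vs Sigma: 7 to 6, Kappa.
Kappa vs Lambda: Lambda wins 7–6.
Gamma vs Sigma: Sigma wins 7–6.
Gamma vs Lambda: Gamma is ranked higher on 1+1 = 2 ballots, Lambda on 11. Lambda wins 11–2.
Sigma vs Lambda: 5 to 8, Lambda.
Every project wins at least one matchup (Kappa beats Sigma; Gamma beats Kappa; Sigma beats Gamma; Lambda beats Kappa), so there is no Condorcet loser.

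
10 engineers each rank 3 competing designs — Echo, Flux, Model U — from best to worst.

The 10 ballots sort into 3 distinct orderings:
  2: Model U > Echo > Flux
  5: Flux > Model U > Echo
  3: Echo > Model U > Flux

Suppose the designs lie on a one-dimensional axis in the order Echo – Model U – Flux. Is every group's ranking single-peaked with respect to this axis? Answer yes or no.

yes

Axis positions: Echo=1, Model U=2, Flux=3.
Group 1 (peak Model U at position 2): ranking walks positions 2-1-3, expanding outward from the peak — single-peaked.
Group 2 (peak Flux at position 3): ranking walks positions 3-2-1, expanding outward from the peak — single-peaked.
Group 3 (peak Echo at position 1): ranking walks positions 1-2-3, expanding outward from the peak — single-peaked.
Every ranking is single-peaked on this axis.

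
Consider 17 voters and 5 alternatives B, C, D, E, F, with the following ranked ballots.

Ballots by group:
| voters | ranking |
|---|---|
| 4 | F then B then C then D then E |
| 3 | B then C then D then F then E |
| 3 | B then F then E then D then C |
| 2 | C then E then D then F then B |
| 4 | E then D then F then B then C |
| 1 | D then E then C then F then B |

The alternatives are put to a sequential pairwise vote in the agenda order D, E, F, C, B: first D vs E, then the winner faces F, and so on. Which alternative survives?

Round 1: D vs E — 8–9, E advances.
Round 2: E vs F — 7–10, F advances.
Round 3: F vs C — 11–6, F advances.
Round 4: F vs B — 11–6, F advances.
The agenda winner is F.

F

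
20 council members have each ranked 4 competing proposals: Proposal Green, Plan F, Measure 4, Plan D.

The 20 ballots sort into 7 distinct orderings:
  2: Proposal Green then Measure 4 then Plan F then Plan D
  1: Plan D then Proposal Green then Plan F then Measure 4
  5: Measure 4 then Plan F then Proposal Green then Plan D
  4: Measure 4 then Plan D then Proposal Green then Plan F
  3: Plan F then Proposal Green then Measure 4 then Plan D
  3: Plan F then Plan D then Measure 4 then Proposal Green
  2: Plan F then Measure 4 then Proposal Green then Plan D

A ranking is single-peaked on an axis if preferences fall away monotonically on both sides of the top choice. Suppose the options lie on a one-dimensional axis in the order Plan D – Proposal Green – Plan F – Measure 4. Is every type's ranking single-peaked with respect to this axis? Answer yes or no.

no

Axis positions: Plan D=1, Proposal Green=2, Plan F=3, Measure 4=4.
Type 1: ranking walks positions 2-4-3-1; Measure 4 is ranked above Plan F even though Plan F lies between Measure 4 and the peak Proposal Green on the axis — preferences dip and rise again. Not single-peaked.
Type 2 (peak Plan D at position 1): ranking walks positions 1-2-3-4, expanding outward from the peak — single-peaked.
Type 3 (peak Measure 4 at position 4): ranking walks positions 4-3-2-1, expanding outward from the peak — single-peaked.
Type 4: ranking walks positions 4-1-2-3; Plan D is ranked above Plan F even though Plan F lies between Plan D and the peak Measure 4 on the axis — preferences dip and rise again. Not single-peaked.
Type 5 (peak Plan F at position 3): ranking walks positions 3-2-4-1, expanding outward from the peak — single-peaked.
Type 6: ranking walks positions 3-1-4-2; Plan D is ranked above Proposal Green even though Proposal Green lies between Plan D and the peak Plan F on the axis — preferences dip and rise again. Not single-peaked.
Type 7 (peak Plan F at position 3): ranking walks positions 3-4-2-1, expanding outward from the peak — single-peaked.
Type 1 violates single-peakedness, so the profile is not single-peaked on this axis.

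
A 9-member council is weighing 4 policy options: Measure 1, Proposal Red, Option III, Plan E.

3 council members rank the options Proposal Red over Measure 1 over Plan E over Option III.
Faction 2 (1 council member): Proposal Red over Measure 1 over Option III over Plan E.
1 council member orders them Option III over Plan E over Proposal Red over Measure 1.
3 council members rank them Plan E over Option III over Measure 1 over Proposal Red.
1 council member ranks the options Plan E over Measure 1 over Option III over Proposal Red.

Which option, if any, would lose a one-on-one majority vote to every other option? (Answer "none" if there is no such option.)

none

Head-to-head results (9 council members):
Measure 1–Proposal Red: Proposal Red 5–4.
Measure 1–Option III: Measure 1 5–4.
Measure 1 vs Plan E: 4 to 5, Plan E.
Proposal Red vs Option III: Proposal Red preferred on 3+1 = 4 ballots; Option III wins 5–4.
Proposal Red vs Plan E: 3+1 = 4 for Proposal Red, 5 for Plan E — Plan E by 5–4.
Option III vs Plan E: Option III is ranked higher on 1+1 = 2 ballots, Plan E on 7. Plan E wins 7–2.
No option is winless: Measure 1 beats Option III; Proposal Red beats Measure 1; Option III beats Proposal Red; Plan E beats Measure 1. There is no Condorcet loser.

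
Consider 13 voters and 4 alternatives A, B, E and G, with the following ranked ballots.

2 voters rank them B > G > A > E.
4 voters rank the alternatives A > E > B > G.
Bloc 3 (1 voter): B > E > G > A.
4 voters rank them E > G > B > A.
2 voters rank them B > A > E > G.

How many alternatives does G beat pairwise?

1

G against each rival (13 voters):
G vs A: G, 7–6.
G vs B: G is ranked higher on 4 ballots, B on 9. B wins 9–4.
G–E: E 11–2.
G beats A; loses to B, E — 1 pairwise win.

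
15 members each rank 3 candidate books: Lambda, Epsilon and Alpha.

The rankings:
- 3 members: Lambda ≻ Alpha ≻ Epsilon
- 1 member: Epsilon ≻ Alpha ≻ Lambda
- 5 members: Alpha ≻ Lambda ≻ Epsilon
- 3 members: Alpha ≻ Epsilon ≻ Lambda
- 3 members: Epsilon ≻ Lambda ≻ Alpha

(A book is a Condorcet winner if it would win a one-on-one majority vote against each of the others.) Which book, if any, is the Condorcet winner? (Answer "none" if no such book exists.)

Alpha

Check each pair by majority over 15 ballots:
Lambda vs Epsilon: 3+5 = 8 for Lambda, 7 for Epsilon — Lambda by 8–7.
Lambda vs Alpha: 6 to 9, Alpha.
Epsilon vs Alpha: 4 to 11, Alpha.
Only Alpha has no losses; Alpha is the Condorcet winner.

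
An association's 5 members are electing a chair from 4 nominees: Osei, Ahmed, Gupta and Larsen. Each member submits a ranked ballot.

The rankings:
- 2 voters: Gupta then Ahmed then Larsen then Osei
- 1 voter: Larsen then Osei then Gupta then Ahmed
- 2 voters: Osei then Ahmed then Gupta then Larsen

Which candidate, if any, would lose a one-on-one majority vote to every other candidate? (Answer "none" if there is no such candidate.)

Pairwise majorities:
Osei vs Ahmed: Osei is ranked higher on 1+2 = 3 ballots, Ahmed on 2. Osei wins 3–2.
Osei vs Gupta: Osei wins 3–2.
Osei vs Larsen: Osei is ranked higher on 2 ballots, Larsen on 3. Larsen wins 3–2.
Ahmed vs Gupta: 2 to 3, Gupta.
Ahmed–Larsen: Ahmed 4–1.
Gupta–Larsen: Gupta 4–1.
Each candidate has at least one pairwise win (Osei beats Ahmed; Ahmed beats Larsen; Gupta beats Ahmed; Larsen beats Osei) — no Condorcet loser.

none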